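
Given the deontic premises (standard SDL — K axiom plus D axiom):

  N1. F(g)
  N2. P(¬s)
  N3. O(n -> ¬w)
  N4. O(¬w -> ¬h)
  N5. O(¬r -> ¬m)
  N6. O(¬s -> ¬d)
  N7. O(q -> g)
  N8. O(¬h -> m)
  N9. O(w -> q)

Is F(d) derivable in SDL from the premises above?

No

Premise 6 is O(¬s -> ¬d), but O(¬s) is not derivable from the premises (the permission P(¬s) asserts only ¬O(s), not O(¬s)), so it does not yield O(¬d).
No other premise forces O(¬d). An ideal world satisfying every premise can still have d true, so F(d) is not derivable.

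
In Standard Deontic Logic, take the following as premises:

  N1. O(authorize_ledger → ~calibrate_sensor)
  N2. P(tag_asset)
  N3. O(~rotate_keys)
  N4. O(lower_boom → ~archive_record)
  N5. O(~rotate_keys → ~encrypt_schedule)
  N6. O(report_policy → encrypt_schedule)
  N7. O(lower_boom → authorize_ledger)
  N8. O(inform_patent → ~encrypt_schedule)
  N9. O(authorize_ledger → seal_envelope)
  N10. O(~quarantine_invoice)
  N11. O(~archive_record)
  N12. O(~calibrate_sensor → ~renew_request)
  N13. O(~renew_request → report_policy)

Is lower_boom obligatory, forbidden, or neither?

From premise 3 we have O(~rotate_keys).
With premise 5, O(~rotate_keys → ~encrypt_schedule), the K-axiom yields O(~encrypt_schedule).
Premise 6 is O(report_policy → encrypt_schedule); contrapositively O(~encrypt_schedule → ~report_policy). Since O(~encrypt_schedule) holds, K gives O(~report_policy).
The contrapositive of premise 13 (O(~renew_request → report_policy)) is O(~report_policy → renew_request), and O(~report_policy) is already established, so O(renew_request).
Premise 12, O(~calibrate_sensor → ~renew_request), contraposes to O(renew_request → calibrate_sensor); with O(renew_request) we get O(calibrate_sensor).
Premise 1, O(authorize_ledger → ~calibrate_sensor), contraposes to O(calibrate_sensor → ~authorize_ledger); with O(calibrate_sensor) we get O(~authorize_ledger).
Premise 7, O(lower_boom → authorize_ledger), contraposes to O(~authorize_ledger → ~lower_boom); with O(~authorize_ledger) we get O(~lower_boom).
Premises 2, 4, 8, 9, 10, 11 do not contribute to this derivation.
Thus O(~lower_boom), which is F(lower_boom): lower_boom is forbidden.

Forbidden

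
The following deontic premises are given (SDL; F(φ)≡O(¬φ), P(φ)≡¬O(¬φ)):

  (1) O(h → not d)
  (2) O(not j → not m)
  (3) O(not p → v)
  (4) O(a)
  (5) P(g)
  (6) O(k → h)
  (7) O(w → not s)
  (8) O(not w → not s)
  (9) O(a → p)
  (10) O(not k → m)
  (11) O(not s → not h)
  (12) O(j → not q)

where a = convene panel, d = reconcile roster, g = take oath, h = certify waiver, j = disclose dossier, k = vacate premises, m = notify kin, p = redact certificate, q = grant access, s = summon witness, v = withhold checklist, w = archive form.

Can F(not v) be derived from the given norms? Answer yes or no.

Premise 3 is O(not p → v), but O(not p) is not derivable from the premises, so it does not yield O(v).
No other premise forces O(v). An ideal world satisfying every premise can still have not v true, so F(not v) is not derivable.

No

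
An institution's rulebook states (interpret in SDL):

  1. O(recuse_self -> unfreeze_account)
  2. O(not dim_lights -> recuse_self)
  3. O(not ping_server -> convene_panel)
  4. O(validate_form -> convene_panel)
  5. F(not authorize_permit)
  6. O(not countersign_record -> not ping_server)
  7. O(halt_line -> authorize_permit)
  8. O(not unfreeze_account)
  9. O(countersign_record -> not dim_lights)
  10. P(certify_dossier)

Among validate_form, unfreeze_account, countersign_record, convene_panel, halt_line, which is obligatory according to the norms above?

Premise 8 gives O(not unfreeze_account).
Premise 1, O(recuse_self -> unfreeze_account), contraposes to O(not unfreeze_account -> not recuse_self); with O(not unfreeze_account) we get O(not recuse_self).
The contrapositive of premise 2 (O(not dim_lights -> recuse_self)) is O(not recuse_self -> dim_lights), and O(not recuse_self) is already established, so O(dim_lights).
Premise 9 is O(countersign_record -> not dim_lights); contrapositively O(dim_lights -> not countersign_record). Since O(dim_lights) holds, K gives O(not countersign_record).
Premise 6 is O(not countersign_record -> not ping_server); since O(not countersign_record), deontic closure gives O(not ping_server).
From O(not ping_server) and premise 3, O(not ping_server -> convene_panel), we obtain O(convene_panel).
So O(convene_panel) holds — convene_panel is obligatory. None of the other listed options is made obligatory by any chain of premises.

convene_panel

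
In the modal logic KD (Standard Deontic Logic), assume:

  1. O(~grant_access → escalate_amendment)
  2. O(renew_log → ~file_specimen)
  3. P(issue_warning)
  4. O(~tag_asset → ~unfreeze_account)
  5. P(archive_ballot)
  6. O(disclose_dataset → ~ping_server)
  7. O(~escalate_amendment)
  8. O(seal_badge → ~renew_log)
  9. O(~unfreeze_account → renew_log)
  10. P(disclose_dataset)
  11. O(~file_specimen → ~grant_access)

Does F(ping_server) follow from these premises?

No

Premise 6 is O(disclose_dataset → ~ping_server), but O(disclose_dataset) is not derivable from the premises (the permission P(disclose_dataset) asserts only ~O(~disclose_dataset), not O(disclose_dataset)), so it does not yield O(~ping_server).
No other premise forces O(~ping_server). An ideal world satisfying every premise can still have ping_server true, so F(ping_server) is not derivable.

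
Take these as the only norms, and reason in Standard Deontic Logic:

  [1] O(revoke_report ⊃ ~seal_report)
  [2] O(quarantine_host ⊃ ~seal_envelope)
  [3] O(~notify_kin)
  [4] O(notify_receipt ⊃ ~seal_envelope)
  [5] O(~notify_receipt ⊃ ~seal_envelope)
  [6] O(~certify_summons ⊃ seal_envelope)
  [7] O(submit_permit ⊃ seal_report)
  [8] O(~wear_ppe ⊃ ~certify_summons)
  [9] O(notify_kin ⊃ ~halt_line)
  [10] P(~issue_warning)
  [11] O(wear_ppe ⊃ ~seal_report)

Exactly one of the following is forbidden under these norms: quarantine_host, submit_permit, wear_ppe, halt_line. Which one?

Premises 5 and 4 are O(~notify_receipt ⊃ ~seal_envelope) and O(notify_receipt ⊃ ~seal_envelope); every ideal world satisfies ~notify_receipt or notify_receipt, so in either case ~seal_envelope holds — hence O(~seal_envelope).
Premise 6 is O(~certify_summons ⊃ seal_envelope); contrapositively O(~seal_envelope ⊃ certify_summons). Since O(~seal_envelope) holds, K gives O(certify_summons).
Premise 8 is O(~wear_ppe ⊃ ~certify_summons); contrapositively O(certify_summons ⊃ wear_ppe). Since O(certify_summons) holds, K gives O(wear_ppe).
From O(wear_ppe) and premise 11, O(wear_ppe ⊃ ~seal_report), we obtain O(~seal_report).
Premise 7 is O(submit_permit ⊃ seal_report); contrapositively O(~seal_report ⊃ ~submit_permit). Since O(~seal_report) holds, K gives O(~submit_permit).
So O(~submit_permit) holds, i.e. submit_permit is forbidden. None of the other listed options is forbidden under the premises.

submit_permit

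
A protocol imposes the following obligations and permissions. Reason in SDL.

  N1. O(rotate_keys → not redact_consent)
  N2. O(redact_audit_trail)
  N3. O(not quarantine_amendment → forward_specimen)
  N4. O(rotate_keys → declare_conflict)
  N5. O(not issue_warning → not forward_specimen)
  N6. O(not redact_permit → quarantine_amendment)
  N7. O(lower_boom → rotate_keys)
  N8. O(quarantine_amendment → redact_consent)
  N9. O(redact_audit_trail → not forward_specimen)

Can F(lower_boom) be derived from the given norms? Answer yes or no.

Premise 2 states O(redact_audit_trail) outright.
Premise 9 is O(redact_audit_trail → not forward_specimen); since O(redact_audit_trail), deontic closure gives O(not forward_specimen).
Premise 3, O(not quarantine_amendment → forward_specimen), contraposes to O(not forward_specimen → quarantine_amendment); with O(not forward_specimen) we get O(quarantine_amendment).
Applying K to premise 8 (O(quarantine_amendment → redact_consent)) and O(quarantine_amendment) yields O(redact_consent).
Premise 1 is O(rotate_keys → not redact_consent); contrapositively O(redact_consent → not rotate_keys). Since O(redact_consent) holds, K gives O(not rotate_keys).
Premise 7 is O(lower_boom → rotate_keys); contrapositively O(not rotate_keys → not lower_boom). Since O(not rotate_keys) holds, K gives O(not lower_boom).
Premises 4, 5, 6 do not contribute to this derivation.
So O(not lower_boom) holds, i.e. F(lower_boom). The claim follows.

Yes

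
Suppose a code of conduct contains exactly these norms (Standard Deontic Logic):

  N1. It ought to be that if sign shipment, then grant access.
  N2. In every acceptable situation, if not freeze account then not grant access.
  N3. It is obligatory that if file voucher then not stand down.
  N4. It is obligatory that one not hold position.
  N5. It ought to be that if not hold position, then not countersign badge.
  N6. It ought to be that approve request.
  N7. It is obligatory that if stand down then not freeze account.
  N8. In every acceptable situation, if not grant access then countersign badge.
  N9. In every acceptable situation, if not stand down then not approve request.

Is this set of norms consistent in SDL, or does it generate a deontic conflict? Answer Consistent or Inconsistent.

From premise 4 we have O(¬hold_position).
Applying K to premise 5 (O(¬hold_position → ¬countersign_badge)) and O(¬hold_position) yields O(¬countersign_badge).
Premise 8, O(¬grant_access → countersign_badge), contraposes to O(¬countersign_badge → grant_access); with O(¬countersign_badge) we get O(grant_access).
Premise 2, O(¬freeze_account → ¬grant_access), contraposes to O(grant_access → freeze_account); with O(grant_access) we get O(freeze_account).
Premise 7, O(stand_down → ¬freeze_account), contraposes to O(freeze_account → ¬stand_down); with O(freeze_account) we get O(¬stand_down).
From O(¬stand_down) and premise 9, O(¬stand_down → ¬approve_request), we obtain O(¬approve_request).
Yet premise 6 states O(approve_request).
We now have both O(¬approve_request) and O(approve_request) — approve_request is simultaneously obligatory and forbidden, violating the D-axiom.

Inconsistent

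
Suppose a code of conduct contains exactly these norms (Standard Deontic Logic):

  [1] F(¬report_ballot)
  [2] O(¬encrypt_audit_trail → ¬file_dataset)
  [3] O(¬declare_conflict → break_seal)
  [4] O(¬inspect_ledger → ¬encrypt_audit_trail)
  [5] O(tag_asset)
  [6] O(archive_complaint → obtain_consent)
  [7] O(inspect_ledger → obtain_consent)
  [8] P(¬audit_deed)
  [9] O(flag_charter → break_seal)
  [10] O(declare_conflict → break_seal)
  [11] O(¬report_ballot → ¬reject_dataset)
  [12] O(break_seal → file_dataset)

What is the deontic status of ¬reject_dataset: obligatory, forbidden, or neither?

Premise 11 is O(¬report_ballot → ¬reject_dataset), but O(¬report_ballot) is not derivable from the premises, so it does not yield O(¬reject_dataset).
No premise or chain of K-axiom applications forces O(¬reject_dataset), and none forces O(reject_dataset). So ¬reject_dataset is neither obligatory nor forbidden under these norms.

Neither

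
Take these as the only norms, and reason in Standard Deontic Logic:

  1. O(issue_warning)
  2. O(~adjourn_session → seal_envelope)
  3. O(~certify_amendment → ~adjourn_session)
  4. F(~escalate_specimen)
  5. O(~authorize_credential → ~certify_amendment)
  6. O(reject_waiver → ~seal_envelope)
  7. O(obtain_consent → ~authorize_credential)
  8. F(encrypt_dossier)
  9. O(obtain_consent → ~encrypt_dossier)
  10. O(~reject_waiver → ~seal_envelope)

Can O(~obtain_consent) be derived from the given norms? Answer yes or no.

Yes

Premises 10 and 6 cover both cases: O(~reject_waiver → ~seal_envelope) and O(reject_waiver → ~seal_envelope). Since ~reject_waiver ∨ reject_waiver is a tautology, O(~seal_envelope) follows.
Premise 2, O(~adjourn_session → seal_envelope), contraposes to O(~seal_envelope → adjourn_session); with O(~seal_envelope) we get O(adjourn_session).
Premise 3, O(~certify_amendment → ~adjourn_session), contraposes to O(adjourn_session → certify_amendment); with O(adjourn_session) we get O(certify_amendment).
The contrapositive of premise 5 (O(~authorize_credential → ~certify_amendment)) is O(certify_amendment → authorize_credential), and O(certify_amendment) is already established, so O(authorize_credential).
Premise 7, O(obtain_consent → ~authorize_credential), contraposes to O(authorize_credential → ~obtain_consent); with O(authorize_credential) we get O(~obtain_consent).
Premises 1, 4, 8, 9 do not contribute to this derivation.
So O(~obtain_consent) follows.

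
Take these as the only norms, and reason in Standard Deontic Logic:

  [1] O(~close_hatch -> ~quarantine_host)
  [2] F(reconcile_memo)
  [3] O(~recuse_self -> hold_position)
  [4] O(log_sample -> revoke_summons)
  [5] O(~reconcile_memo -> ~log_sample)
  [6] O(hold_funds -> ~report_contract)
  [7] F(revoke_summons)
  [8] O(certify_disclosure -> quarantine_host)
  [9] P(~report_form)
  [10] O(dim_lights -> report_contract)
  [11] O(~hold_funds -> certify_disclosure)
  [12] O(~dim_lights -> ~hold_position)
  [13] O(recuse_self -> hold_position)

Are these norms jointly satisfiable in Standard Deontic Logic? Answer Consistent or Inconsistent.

Premise 4 is O(log_sample -> revoke_summons), but O(log_sample) is not derivable from the premises, so it does not yield O(revoke_summons).
So O(revoke_summons) is not derivable, and the apparent clash with O(~revoke_summons) does not arise.
A world satisfying every obligation exists (e.g. certify_disclosure=true, close_hatch=true, dim_lights=true, hold_funds=false, hold_position=true, log_sample=false, quarantine_host=true, reconcile_memo=false, recuse_self=false, report_contract=true, report_form=false, revoke_summons=false); no atom is both obligatory and forbidden, so the set is consistent.

Consistent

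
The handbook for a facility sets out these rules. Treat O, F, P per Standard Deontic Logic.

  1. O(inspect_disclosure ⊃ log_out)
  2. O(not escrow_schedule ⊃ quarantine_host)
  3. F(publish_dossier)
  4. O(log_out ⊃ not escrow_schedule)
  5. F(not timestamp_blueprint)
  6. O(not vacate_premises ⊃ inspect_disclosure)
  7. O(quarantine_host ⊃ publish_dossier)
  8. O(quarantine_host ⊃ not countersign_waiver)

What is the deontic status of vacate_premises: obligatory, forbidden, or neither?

Obligatory

Premise 3 is F(publish_dossier), i.e. O(not publish_dossier).
Premise 7 is O(quarantine_host ⊃ publish_dossier); contrapositively O(not publish_dossier ⊃ not quarantine_host). Since O(not publish_dossier) holds, K gives O(not quarantine_host).
Premise 2 is O(not escrow_schedule ⊃ quarantine_host); contrapositively O(not quarantine_host ⊃ escrow_schedule). Since O(not quarantine_host) holds, K gives O(escrow_schedule).
Premise 4, O(log_out ⊃ not escrow_schedule), contraposes to O(escrow_schedule ⊃ not log_out); with O(escrow_schedule) we get O(not log_out).
Premise 1 is O(inspect_disclosure ⊃ log_out); contrapositively O(not log_out ⊃ not inspect_disclosure). Since O(not log_out) holds, K gives O(not inspect_disclosure).
Premise 6, O(not vacate_premises ⊃ inspect_disclosure), contraposes to O(not inspect_disclosure ⊃ vacate_premises); with O(not inspect_disclosure) we get O(vacate_premises).
Premises 5, 8 do not contribute to this derivation.
Hence vacate_premises is obligatory.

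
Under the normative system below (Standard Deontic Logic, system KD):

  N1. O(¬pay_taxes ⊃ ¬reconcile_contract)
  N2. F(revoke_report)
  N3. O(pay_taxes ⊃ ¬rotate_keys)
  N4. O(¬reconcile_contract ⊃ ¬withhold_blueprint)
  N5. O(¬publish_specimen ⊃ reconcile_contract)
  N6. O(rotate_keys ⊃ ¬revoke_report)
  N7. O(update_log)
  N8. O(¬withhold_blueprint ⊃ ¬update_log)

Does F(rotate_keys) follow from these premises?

Yes

Premise 7 gives O(update_log).
Premise 8, O(¬withhold_blueprint ⊃ ¬update_log), contraposes to O(update_log ⊃ withhold_blueprint); with O(update_log) we get O(withhold_blueprint).
Premise 4, O(¬reconcile_contract ⊃ ¬withhold_blueprint), contraposes to O(withhold_blueprint ⊃ reconcile_contract); with O(withhold_blueprint) we get O(reconcile_contract).
The contrapositive of premise 1 (O(¬pay_taxes ⊃ ¬reconcile_contract)) is O(reconcile_contract ⊃ pay_taxes), and O(reconcile_contract) is already established, so O(pay_taxes).
Applying K to premise 3 (O(pay_taxes ⊃ ¬rotate_keys)) and O(pay_taxes) yields O(¬rotate_keys).
Premises 2, 5, 6 do not contribute to this derivation.
So O(¬rotate_keys) holds, i.e. F(rotate_keys). The claim follows.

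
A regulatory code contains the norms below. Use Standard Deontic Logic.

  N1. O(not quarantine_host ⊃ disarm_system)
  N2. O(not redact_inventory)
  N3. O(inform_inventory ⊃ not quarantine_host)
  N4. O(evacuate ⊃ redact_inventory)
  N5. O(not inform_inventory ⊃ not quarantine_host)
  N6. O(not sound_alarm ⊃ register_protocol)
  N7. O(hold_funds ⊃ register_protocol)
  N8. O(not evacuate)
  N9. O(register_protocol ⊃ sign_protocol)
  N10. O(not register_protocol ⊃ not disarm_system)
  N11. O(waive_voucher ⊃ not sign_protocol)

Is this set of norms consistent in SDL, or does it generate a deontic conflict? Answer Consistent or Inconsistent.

Consistent

Premise 4 is O(evacuate ⊃ redact_inventory), but O(evacuate) is not derivable from the premises, so it does not yield O(redact_inventory).
So O(redact_inventory) is not derivable, and the apparent clash with O(not redact_inventory) does not arise.
A world satisfying every obligation exists (e.g. disarm_system=true, evacuate=false, hold_funds=false, inform_inventory=false, quarantine_host=false, redact_inventory=false, register_protocol=true, sign_protocol=true, sound_alarm=false, waive_voucher=false); no atom is both obligatory and forbidden, so the set is consistent.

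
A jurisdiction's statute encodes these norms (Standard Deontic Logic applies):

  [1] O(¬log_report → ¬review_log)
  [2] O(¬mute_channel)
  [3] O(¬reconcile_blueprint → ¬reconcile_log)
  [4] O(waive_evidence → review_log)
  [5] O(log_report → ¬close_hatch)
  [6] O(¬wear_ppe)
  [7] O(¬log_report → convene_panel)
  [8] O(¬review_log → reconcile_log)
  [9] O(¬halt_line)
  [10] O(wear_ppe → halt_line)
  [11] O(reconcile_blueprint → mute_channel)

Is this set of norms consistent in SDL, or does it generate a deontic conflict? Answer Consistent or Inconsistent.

Consistent

Premise 10 is O(wear_ppe → halt_line), but O(wear_ppe) is not derivable from the premises, so it does not yield O(halt_line).
So O(halt_line) is not derivable, and the apparent clash with O(¬halt_line) does not arise.
A world satisfying every obligation exists (e.g. close_hatch=false, convene_panel=false, halt_line=false, log_report=true, mute_channel=false, reconcile_blueprint=false, reconcile_log=false, review_log=true, waive_evidence=false, wear_ppe=false); no atom is both obligatory and forbidden, so the set is consistent.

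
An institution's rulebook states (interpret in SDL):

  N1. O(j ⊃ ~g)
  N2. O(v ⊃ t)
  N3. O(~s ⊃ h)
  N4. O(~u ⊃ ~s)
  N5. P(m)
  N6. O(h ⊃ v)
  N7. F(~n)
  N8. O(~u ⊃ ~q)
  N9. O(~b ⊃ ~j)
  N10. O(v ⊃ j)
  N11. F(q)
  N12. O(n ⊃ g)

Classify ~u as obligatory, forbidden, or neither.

Forbidden

F(~n) at premise 7 means O(n).
With premise 12, O(n ⊃ g), the K-axiom yields O(g).
Premise 1, O(j ⊃ ~g), contraposes to O(g ⊃ ~j); with O(g) we get O(~j).
Premise 10, O(v ⊃ j), contraposes to O(~j ⊃ ~v); with O(~j) we get O(~v).
The contrapositive of premise 6 (O(h ⊃ v)) is O(~v ⊃ ~h), and O(~v) is already established, so O(~h).
Premise 3, O(~s ⊃ h), contraposes to O(~h ⊃ s); with O(~h) we get O(s).
Premise 4, O(~u ⊃ ~s), contraposes to O(s ⊃ u); with O(s) we get O(u).
Premises 2, 5, 8, 9, 11 do not contribute to this derivation.
Thus O(u), which is F(~u): ~u is forbidden.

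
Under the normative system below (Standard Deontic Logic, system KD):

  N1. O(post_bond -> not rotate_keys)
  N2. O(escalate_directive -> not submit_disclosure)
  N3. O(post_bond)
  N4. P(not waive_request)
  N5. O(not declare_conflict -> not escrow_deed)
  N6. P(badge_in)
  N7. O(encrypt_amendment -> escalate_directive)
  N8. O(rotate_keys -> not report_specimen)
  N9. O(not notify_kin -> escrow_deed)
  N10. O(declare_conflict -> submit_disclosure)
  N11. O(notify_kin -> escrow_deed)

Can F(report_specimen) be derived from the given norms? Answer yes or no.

Premise 8 is O(rotate_keys -> not report_specimen), but O(rotate_keys) is not derivable from the premises, so it does not yield O(not report_specimen).
No other premise forces O(not report_specimen). An ideal world satisfying every premise can still have report_specimen true, so F(report_specimen) is not derivable.

No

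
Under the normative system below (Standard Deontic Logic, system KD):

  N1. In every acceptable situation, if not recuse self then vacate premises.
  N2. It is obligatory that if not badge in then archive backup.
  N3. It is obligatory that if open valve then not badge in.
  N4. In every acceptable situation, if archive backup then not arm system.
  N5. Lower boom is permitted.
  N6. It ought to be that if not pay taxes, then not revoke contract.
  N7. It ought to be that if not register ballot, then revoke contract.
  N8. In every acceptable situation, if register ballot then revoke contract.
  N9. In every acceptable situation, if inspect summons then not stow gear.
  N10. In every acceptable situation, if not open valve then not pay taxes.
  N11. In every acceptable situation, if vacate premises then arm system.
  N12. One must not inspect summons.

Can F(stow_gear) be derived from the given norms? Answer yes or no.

No

Premise 9 is O(inspect_summons → ¬stow_gear), but O(inspect_summons) is not derivable from the premises, so it does not yield O(¬stow_gear).
No other premise forces O(¬stow_gear). An ideal world satisfying every premise can still have stow_gear true, so F(stow_gear) is not derivable.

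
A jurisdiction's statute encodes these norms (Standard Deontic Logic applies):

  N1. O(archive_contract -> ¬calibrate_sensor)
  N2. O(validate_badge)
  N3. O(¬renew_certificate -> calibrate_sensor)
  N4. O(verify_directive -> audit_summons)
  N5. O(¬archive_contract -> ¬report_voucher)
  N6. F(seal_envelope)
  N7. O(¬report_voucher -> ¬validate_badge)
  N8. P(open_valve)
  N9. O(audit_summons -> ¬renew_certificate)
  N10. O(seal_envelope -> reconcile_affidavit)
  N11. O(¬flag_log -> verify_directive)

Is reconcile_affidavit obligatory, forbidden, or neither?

Neither

Premise 10 is O(seal_envelope -> reconcile_affidavit), but O(seal_envelope) is not derivable from the premises, so it does not yield O(reconcile_affidavit).
No premise or chain of K-axiom applications forces O(reconcile_affidavit), and none forces O(¬reconcile_affidavit). So reconcile_affidavit is neither obligatory nor forbidden under these norms.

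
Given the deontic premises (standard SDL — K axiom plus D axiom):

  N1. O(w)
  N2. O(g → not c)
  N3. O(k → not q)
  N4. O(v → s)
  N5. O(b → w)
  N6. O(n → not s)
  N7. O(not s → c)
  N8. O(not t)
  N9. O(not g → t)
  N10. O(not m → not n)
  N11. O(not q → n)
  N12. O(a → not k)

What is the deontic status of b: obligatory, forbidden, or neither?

Premise 5 is O(b → w); even if O(w) held, inferring O(b) would be affirming the consequent — invalid.
No premise or chain of K-axiom applications forces O(b), and none forces O(not b). So b is neither obligatory nor forbidden under these norms.

Neither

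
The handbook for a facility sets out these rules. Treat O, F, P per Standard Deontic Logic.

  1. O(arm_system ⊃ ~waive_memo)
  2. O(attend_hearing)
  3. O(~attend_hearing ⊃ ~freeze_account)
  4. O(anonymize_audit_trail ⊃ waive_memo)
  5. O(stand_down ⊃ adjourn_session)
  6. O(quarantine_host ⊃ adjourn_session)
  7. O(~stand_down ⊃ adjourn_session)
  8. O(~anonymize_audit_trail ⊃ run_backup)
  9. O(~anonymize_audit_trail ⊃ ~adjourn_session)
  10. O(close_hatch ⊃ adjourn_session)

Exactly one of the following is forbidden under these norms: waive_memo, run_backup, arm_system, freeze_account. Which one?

arm_system

Premises 5 and 7 are O(stand_down ⊃ adjourn_session) and O(~stand_down ⊃ adjourn_session); every ideal world satisfies stand_down or ~stand_down, so in either case adjourn_session holds — hence O(adjourn_session).
The contrapositive of premise 9 (O(~anonymize_audit_trail ⊃ ~adjourn_session)) is O(adjourn_session ⊃ anonymize_audit_trail), and O(adjourn_session) is already established, so O(anonymize_audit_trail).
With premise 4, O(anonymize_audit_trail ⊃ waive_memo), the K-axiom yields O(waive_memo).
Premise 1 is O(arm_system ⊃ ~waive_memo); contrapositively O(waive_memo ⊃ ~arm_system). Since O(waive_memo) holds, K gives O(~arm_system).
So O(~arm_system) holds, i.e. arm_system is forbidden. None of the other listed options is forbidden under the premises.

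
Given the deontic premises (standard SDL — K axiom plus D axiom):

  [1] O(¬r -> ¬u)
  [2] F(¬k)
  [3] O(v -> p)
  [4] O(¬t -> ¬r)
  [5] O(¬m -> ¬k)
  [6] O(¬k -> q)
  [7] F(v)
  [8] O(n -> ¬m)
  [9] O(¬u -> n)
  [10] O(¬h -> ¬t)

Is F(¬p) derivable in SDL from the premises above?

Premise 3 is O(v -> p), but O(v) is not derivable from the premises, so it does not yield O(p).
No other premise forces O(p). An ideal world satisfying every premise can still have ¬p true, so F(¬p) is not derivable.

No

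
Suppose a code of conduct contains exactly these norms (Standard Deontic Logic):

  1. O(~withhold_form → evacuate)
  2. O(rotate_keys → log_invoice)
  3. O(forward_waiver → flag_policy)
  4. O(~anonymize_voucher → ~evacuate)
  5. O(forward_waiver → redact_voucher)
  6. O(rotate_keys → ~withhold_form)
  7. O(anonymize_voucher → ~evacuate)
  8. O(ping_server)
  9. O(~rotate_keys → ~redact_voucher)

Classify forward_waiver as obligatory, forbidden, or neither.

By case analysis on ~anonymize_voucher: premise 4 gives O(~anonymize_voucher → ~evacuate) and premise 7 gives O(anonymize_voucher → ~evacuate), so O(~evacuate) either way.
Premise 1 is O(~withhold_form → evacuate); contrapositively O(~evacuate → withhold_form). Since O(~evacuate) holds, K gives O(withhold_form).
Premise 6, O(rotate_keys → ~withhold_form), contraposes to O(withhold_form → ~rotate_keys); with O(withhold_form) we get O(~rotate_keys).
Premise 9 is O(~rotate_keys → ~redact_voucher); since O(~rotate_keys), deontic closure gives O(~redact_voucher).
The contrapositive of premise 5 (O(forward_waiver → redact_voucher)) is O(~redact_voucher → ~forward_waiver), and O(~redact_voucher) is already established, so O(~forward_waiver).
Premises 2, 3, 8 do not contribute to this derivation.
Thus O(~forward_waiver), which is F(forward_waiver): forward_waiver is forbidden.

Forbidden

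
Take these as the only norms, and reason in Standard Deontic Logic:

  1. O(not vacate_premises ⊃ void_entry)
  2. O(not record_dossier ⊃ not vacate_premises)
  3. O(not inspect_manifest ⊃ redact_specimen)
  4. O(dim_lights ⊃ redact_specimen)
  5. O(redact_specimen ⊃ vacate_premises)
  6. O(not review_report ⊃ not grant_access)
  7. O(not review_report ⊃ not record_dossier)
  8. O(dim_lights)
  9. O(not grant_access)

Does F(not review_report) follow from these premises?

Premise 8 states O(dim_lights) outright.
From O(dim_lights) and premise 4, O(dim_lights ⊃ redact_specimen), we obtain O(redact_specimen).
From O(redact_specimen) and premise 5, O(redact_specimen ⊃ vacate_premises), we obtain O(vacate_premises).
Premise 2 is O(not record_dossier ⊃ not vacate_premises); contrapositively O(vacate_premises ⊃ record_dossier). Since O(vacate_premises) holds, K gives O(record_dossier).
Premise 7, O(not review_report ⊃ not record_dossier), contraposes to O(record_dossier ⊃ review_report); with O(record_dossier) we get O(review_report).
Premises 1, 3, 6, 9 do not contribute to this derivation.
So O(review_report) holds, i.e. F(not review_report). The claim follows.

Yes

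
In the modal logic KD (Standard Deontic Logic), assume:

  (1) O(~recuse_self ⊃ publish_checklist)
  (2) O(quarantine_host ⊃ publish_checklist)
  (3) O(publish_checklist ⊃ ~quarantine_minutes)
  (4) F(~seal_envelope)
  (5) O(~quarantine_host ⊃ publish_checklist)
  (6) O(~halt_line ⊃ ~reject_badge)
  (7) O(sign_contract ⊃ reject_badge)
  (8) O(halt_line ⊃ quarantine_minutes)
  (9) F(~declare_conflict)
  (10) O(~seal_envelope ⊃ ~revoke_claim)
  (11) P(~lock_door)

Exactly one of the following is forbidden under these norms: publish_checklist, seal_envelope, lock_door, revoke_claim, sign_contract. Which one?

By case analysis on quarantine_host: premise 2 gives O(quarantine_host ⊃ publish_checklist) and premise 5 gives O(~quarantine_host ⊃ publish_checklist), so O(publish_checklist) either way.
From O(publish_checklist) and premise 3, O(publish_checklist ⊃ ~quarantine_minutes), we obtain O(~quarantine_minutes).
Premise 8 is O(halt_line ⊃ quarantine_minutes); contrapositively O(~quarantine_minutes ⊃ ~halt_line). Since O(~quarantine_minutes) holds, K gives O(~halt_line).
From O(~halt_line) and premise 6, O(~halt_line ⊃ ~reject_badge), we obtain O(~reject_badge).
The contrapositive of premise 7 (O(sign_contract ⊃ reject_badge)) is O(~reject_badge ⊃ ~sign_contract), and O(~reject_badge) is already established, so O(~sign_contract).
So O(~sign_contract) holds, i.e. sign_contract is forbidden. None of the other listed options is forbidden under the premises.

sign_contract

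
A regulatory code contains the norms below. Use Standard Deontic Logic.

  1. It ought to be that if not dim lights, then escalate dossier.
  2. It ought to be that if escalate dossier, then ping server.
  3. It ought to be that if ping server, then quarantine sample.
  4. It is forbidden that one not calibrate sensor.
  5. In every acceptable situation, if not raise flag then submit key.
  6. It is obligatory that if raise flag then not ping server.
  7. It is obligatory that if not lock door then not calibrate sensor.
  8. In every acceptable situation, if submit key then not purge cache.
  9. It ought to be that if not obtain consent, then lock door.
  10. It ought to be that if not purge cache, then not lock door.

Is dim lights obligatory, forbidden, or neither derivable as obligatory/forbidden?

Premise 4 is F(¬calibrate_sensor), i.e. O(calibrate_sensor).
Premise 7, O(¬lock_door → ¬calibrate_sensor), contraposes to O(calibrate_sensor → lock_door); with O(calibrate_sensor) we get O(lock_door).
The contrapositive of premise 10 (O(¬purge_cache → ¬lock_door)) is O(lock_door → purge_cache), and O(lock_door) is already established, so O(purge_cache).
Premise 8 is O(submit_key → ¬purge_cache); contrapositively O(purge_cache → ¬submit_key). Since O(purge_cache) holds, K gives O(¬submit_key).
Premise 5 is O(¬raise_flag → submit_key); contrapositively O(¬submit_key → raise_flag). Since O(¬submit_key) holds, K gives O(raise_flag).
Premise 6 is O(raise_flag → ¬ping_server); since O(raise_flag), deontic closure gives O(¬ping_server).
Premise 2 is O(escalate_dossier → ping_server); contrapositively O(¬ping_server → ¬escalate_dossier). Since O(¬ping_server) holds, K gives O(¬escalate_dossier).
The contrapositive of premise 1 (O(¬dim_lights → escalate_dossier)) is O(¬escalate_dossier → dim_lights), and O(¬escalate_dossier) is already established, so O(dim_lights).
Premises 3, 9 do not contribute to this derivation.
Hence dim_lights is obligatory.

Obligatory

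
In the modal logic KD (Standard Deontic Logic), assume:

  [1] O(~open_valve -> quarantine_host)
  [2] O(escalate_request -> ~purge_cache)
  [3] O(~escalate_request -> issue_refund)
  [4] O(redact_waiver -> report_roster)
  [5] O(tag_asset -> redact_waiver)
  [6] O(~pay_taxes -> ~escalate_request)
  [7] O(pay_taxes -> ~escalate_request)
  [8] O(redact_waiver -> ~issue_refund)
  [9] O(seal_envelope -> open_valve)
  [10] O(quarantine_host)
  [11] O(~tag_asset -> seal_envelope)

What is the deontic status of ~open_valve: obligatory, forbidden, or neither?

Premises 6 and 7 cover both cases: O(~pay_taxes -> ~escalate_request) and O(pay_taxes -> ~escalate_request). Since ~pay_taxes ∨ pay_taxes is a tautology, O(~escalate_request) follows.
Premise 3 is O(~escalate_request -> issue_refund); since O(~escalate_request), deontic closure gives O(issue_refund).
Premise 8 is O(redact_waiver -> ~issue_refund); contrapositively O(issue_refund -> ~redact_waiver). Since O(issue_refund) holds, K gives O(~redact_waiver).
Premise 5, O(tag_asset -> redact_waiver), contraposes to O(~redact_waiver -> ~tag_asset); with O(~redact_waiver) we get O(~tag_asset).
Premise 11 is O(~tag_asset -> seal_envelope); since O(~tag_asset), deontic closure gives O(seal_envelope).
With premise 9, O(seal_envelope -> open_valve), the K-axiom yields O(open_valve).
Premises 1, 2, 4, 10 do not contribute to this derivation.
Thus O(open_valve), which is F(~open_valve): ~open_valve is forbidden.

Forbidden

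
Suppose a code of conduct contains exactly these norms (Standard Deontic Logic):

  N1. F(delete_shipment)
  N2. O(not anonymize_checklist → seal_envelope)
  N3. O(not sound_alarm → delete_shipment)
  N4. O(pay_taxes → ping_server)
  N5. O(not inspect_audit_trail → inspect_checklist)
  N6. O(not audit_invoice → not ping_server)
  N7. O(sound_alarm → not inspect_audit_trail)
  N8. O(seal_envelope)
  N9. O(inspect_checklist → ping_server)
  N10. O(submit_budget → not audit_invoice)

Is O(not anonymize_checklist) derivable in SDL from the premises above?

Premise 2 is O(not anonymize_checklist → seal_envelope); even if O(seal_envelope) held, inferring O(not anonymize_checklist) would be affirming the consequent — invalid.
No other premise forces O(not anonymize_checklist). An ideal world satisfying every premise can still have not anonymize_checklist false, so O(not anonymize_checklist) is not derivable.

No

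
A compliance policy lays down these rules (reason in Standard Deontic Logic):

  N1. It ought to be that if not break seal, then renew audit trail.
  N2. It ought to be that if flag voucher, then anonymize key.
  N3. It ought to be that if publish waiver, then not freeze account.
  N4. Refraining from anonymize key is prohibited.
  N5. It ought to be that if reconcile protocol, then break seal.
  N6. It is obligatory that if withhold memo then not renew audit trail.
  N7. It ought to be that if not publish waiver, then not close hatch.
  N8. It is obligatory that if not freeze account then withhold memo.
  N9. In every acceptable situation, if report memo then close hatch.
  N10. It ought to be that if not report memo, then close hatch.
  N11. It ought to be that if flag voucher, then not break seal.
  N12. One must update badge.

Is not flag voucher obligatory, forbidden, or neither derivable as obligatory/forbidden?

Obligatory

Premises 9 and 10 are O(report_memo → close_hatch) and O(¬report_memo → close_hatch); every ideal world satisfies report_memo or ¬report_memo, so in either case close_hatch holds — hence O(close_hatch).
Premise 7, O(¬publish_waiver → ¬close_hatch), contraposes to O(close_hatch → publish_waiver); with O(close_hatch) we get O(publish_waiver).
With premise 3, O(publish_waiver → ¬freeze_account), the K-axiom yields O(¬freeze_account).
Applying K to premise 8 (O(¬freeze_account → withhold_memo)) and O(¬freeze_account) yields O(withhold_memo).
With premise 6, O(withhold_memo → ¬renew_audit_trail), the K-axiom yields O(¬renew_audit_trail).
Premise 1, O(¬break_seal → renew_audit_trail), contraposes to O(¬renew_audit_trail → break_seal); with O(¬renew_audit_trail) we get O(break_seal).
The contrapositive of premise 11 (O(flag_voucher → ¬break_seal)) is O(break_seal → ¬flag_voucher), and O(break_seal) is already established, so O(¬flag_voucher).
Premises 2, 4, 5, 12 do not contribute to this derivation.
Hence ¬flag_voucher is obligatory.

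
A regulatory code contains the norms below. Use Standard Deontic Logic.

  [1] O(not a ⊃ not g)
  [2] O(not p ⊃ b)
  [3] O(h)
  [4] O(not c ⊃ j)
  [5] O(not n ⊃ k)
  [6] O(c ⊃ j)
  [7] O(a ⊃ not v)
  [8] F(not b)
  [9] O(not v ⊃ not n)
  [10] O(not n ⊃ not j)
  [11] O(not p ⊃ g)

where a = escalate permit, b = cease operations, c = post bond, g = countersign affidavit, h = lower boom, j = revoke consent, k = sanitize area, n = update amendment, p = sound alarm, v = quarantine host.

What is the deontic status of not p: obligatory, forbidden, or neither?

Forbidden

Premises 4 and 6 cover both cases: O(not c ⊃ j) and O(c ⊃ j). Since not c ∨ c is a tautology, O(j) follows.
The contrapositive of premise 10 (O(not n ⊃ not j)) is O(j ⊃ n), and O(j) is already established, so O(n).
The contrapositive of premise 9 (O(not v ⊃ not n)) is O(n ⊃ v), and O(n) is already established, so O(v).
The contrapositive of premise 7 (O(a ⊃ not v)) is O(v ⊃ not a), and O(v) is already established, so O(not a).
Premise 1 is O(not a ⊃ not g); since O(not a), deontic closure gives O(not g).
The contrapositive of premise 11 (O(not p ⊃ g)) is O(not g ⊃ p), and O(not g) is already established, so O(p).
Premises 2, 3, 5, 8 do not contribute to this derivation.
Thus O(p), which is F(not p): not p is forbidden.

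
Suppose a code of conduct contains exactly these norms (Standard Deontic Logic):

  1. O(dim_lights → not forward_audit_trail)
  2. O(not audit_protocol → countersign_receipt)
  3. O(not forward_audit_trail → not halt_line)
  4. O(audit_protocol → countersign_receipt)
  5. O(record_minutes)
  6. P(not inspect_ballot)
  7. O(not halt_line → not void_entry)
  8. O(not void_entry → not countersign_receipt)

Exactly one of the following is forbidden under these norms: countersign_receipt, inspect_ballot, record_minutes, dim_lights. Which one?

Premises 2 and 4 are O(not audit_protocol → countersign_receipt) and O(audit_protocol → countersign_receipt); every ideal world satisfies not audit_protocol or audit_protocol, so in either case countersign_receipt holds — hence O(countersign_receipt).
Premise 8 is O(not void_entry → not countersign_receipt); contrapositively O(countersign_receipt → void_entry). Since O(countersign_receipt) holds, K gives O(void_entry).
Premise 7, O(not halt_line → not void_entry), contraposes to O(void_entry → halt_line); with O(void_entry) we get O(halt_line).
The contrapositive of premise 3 (O(not forward_audit_trail → not halt_line)) is O(halt_line → forward_audit_trail), and O(halt_line) is already established, so O(forward_audit_trail).
Premise 1 is O(dim_lights → not forward_audit_trail); contrapositively O(forward_audit_trail → not dim_lights). Since O(forward_audit_trail) holds, K gives O(not dim_lights).
So O(not dim_lights) holds, i.e. dim_lights is forbidden. None of the other listed options is forbidden under the premises.

dim_lights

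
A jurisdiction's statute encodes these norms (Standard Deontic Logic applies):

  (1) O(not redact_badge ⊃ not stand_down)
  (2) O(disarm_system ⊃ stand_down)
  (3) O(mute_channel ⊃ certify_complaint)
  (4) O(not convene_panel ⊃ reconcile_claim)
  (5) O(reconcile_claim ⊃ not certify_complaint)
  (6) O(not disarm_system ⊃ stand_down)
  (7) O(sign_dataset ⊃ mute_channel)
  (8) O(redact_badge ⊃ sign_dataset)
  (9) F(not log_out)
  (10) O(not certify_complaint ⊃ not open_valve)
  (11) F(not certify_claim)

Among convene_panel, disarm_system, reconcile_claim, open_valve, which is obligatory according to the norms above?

Premises 6 and 2 cover both cases: O(not disarm_system ⊃ stand_down) and O(disarm_system ⊃ stand_down). Since not disarm_system ∨ disarm_system is a tautology, O(stand_down) follows.
Premise 1, O(not redact_badge ⊃ not stand_down), contraposes to O(stand_down ⊃ redact_badge); with O(stand_down) we get O(redact_badge).
From O(redact_badge) and premise 8, O(redact_badge ⊃ sign_dataset), we obtain O(sign_dataset).
Applying K to premise 7 (O(sign_dataset ⊃ mute_channel)) and O(sign_dataset) yields O(mute_channel).
Applying K to premise 3 (O(mute_channel ⊃ certify_complaint)) and O(mute_channel) yields O(certify_complaint).
Premise 5, O(reconcile_claim ⊃ not certify_complaint), contraposes to O(certify_complaint ⊃ not reconcile_claim); with O(certify_complaint) we get O(not reconcile_claim).
Premise 4, O(not convene_panel ⊃ reconcile_claim), contraposes to O(not reconcile_claim ⊃ convene_panel); with O(not reconcile_claim) we get O(convene_panel).
So O(convene_panel) holds — convene_panel is obligatory. None of the other listed options is made obligatory by any chain of premises.

convene_panel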